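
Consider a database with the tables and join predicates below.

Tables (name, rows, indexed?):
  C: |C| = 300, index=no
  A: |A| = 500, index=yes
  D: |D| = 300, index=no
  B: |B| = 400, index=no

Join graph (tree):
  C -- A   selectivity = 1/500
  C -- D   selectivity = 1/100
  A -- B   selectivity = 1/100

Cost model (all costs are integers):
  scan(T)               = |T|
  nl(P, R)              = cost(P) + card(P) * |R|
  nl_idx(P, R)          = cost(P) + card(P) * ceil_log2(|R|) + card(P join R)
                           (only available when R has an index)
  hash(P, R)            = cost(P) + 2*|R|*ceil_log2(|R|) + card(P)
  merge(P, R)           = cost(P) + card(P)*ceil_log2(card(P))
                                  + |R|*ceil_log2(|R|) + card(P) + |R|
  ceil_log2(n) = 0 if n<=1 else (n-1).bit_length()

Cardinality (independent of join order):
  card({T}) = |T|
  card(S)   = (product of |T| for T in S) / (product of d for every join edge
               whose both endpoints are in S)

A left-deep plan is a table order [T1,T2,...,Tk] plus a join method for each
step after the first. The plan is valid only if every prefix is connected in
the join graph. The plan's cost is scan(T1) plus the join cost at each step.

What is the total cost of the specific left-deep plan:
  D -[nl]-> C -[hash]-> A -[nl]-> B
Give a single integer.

460200

step 1: scan D: cost=300, card=300
step 2: join C via nl
    card(P join C) = 300*300/(100) = 900
    cost = 300 + 300*300 = 90300
step 3: join A via hash
    card(P join A) = 900*500/(500) = 900
    cost = 90300 + 2*500*9 + 900 = 100200
step 4: join B via nl
    card(P join B) = 900*400/(100) = 3600
    cost = 100200 + 900*400 = 460200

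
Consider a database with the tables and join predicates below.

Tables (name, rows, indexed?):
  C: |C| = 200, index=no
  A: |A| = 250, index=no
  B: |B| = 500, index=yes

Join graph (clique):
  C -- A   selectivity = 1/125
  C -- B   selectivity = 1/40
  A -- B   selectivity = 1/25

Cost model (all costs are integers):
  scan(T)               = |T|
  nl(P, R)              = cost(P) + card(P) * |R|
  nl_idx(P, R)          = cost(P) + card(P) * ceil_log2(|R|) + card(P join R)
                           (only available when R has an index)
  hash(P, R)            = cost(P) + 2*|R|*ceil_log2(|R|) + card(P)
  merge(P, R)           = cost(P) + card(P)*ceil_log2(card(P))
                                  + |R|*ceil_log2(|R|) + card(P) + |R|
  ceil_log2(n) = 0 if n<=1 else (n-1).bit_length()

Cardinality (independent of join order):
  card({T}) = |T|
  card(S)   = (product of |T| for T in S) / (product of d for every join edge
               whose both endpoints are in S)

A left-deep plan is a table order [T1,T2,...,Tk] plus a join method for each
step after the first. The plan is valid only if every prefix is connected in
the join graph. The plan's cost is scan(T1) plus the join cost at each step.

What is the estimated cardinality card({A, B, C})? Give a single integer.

Tables in S: A(250), B(500), C(200)
Edges inside S: C-A(d=125), C-B(d=40), A-B(d=25)
numerator = 250 * 500 * 200 = 25000000
denominator = 125 * 40 * 25 = 125000
card(S) = 25000000 / 125000 = 200

200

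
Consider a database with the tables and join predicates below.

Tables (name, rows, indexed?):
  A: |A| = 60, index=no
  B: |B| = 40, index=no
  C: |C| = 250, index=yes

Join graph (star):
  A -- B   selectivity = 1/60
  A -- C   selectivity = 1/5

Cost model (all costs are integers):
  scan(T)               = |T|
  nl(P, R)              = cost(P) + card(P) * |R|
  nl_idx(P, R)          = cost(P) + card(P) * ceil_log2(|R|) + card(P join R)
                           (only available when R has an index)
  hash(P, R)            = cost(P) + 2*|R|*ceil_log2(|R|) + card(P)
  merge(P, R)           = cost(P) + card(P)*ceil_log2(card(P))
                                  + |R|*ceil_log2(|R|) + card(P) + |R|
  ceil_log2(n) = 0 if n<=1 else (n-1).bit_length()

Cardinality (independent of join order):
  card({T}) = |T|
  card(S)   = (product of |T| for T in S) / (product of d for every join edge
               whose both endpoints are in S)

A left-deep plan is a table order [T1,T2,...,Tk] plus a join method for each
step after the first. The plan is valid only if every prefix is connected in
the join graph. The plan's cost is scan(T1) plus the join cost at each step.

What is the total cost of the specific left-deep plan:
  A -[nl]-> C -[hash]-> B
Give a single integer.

18540

step 1: scan A: cost=60, card=60
step 2: join C via nl
    card(P join C) = 60*250/(5) = 3000
    cost = 60 + 60*250 = 15060
step 3: join B via hash
    card(P join B) = 3000*40/(60) = 2000
    cost = 15060 + 2*40*6 + 3000 = 18540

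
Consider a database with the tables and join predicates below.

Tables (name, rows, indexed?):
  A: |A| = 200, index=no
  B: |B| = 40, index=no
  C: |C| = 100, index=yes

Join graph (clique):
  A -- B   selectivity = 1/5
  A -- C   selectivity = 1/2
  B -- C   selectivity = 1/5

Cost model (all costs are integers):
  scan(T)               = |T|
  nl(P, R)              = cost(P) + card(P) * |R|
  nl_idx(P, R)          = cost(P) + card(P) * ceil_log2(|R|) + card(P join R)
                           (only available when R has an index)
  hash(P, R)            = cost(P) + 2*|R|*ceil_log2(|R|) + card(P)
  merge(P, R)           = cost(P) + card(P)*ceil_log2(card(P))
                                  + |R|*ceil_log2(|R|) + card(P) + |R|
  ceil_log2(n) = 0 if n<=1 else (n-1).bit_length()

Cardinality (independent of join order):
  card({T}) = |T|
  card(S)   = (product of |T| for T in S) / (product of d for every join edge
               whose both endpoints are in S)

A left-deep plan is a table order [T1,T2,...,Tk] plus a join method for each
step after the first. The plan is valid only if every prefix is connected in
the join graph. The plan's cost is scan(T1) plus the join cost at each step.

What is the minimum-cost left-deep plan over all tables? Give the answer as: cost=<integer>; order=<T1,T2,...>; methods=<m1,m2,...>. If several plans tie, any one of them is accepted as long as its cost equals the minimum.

cost=3880; order=A,B,C; methods=hash,hash

Selinger DP (subsets sized 1..n):
  {A}: scan cost=200, card=200
  {B}: scan cost=40, card=40
  {C}: scan cost=100, card=100
  {AB}: card=1600; try (B,hash)→880, (A,merge)→2120, (B,merge)→2280, (A,hash)→3280, (A,nl)→8040, (B,nl)→8200; best=880 via (B,hash)
  {AC}: card=10000; try (C,hash)→1800, (A,merge)→2700, (C,merge)→2800, (A,hash)→3400, (C,nl_idx)→11600, (A,nl)→20100 …(+1); best=1800 via (C,hash)
  {BC}: card=800; try (B,hash)→680, (C,merge)→1120, (C,nl_idx)→1120, (B,merge)→1180, (C,hash)→1480, (C,nl)→4040 …(+1); best=680 via (B,hash)
  {ABC}: card=16000; try (C,hash)→3880, (A,hash)→4680, (A,merge)→11280, (B,hash)→12280, (C,merge)→20880, (C,nl_idx)→28080 …(+4); best=3880 via (C,hash)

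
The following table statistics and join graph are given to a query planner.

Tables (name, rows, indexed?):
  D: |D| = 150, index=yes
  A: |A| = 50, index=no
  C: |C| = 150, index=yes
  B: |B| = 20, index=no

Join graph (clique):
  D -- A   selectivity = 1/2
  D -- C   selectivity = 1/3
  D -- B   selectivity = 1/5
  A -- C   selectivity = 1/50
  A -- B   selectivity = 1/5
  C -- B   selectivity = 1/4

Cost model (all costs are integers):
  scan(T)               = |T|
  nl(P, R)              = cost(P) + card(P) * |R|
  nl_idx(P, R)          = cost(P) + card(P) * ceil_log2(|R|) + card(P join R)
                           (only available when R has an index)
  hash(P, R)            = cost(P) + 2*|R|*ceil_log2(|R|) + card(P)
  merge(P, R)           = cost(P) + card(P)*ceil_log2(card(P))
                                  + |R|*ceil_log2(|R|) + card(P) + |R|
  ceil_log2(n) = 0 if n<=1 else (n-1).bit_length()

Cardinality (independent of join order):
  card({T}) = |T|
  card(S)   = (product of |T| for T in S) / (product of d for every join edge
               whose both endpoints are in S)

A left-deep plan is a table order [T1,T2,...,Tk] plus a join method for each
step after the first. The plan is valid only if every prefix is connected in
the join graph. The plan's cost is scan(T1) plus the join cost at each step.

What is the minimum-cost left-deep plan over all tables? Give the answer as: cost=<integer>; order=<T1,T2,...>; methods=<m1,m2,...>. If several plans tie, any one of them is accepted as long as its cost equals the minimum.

cost=2900; order=A,C,B,D; methods=nl_idx,hash,nl_idx

Selinger DP (subsets sized 1..n):
  {D}: scan cost=150, card=150
  {A}: scan cost=50, card=50
  {C}: scan cost=150, card=150
  {B}: scan cost=20, card=20
  {AD}: card=3750; try (A,hash)→900, (D,merge)→1750, (A,merge)→1850, (D,hash)→2500, (D,nl_idx)→4200, (D,nl)→7550 …(+1); best=900 via (A,hash)
  {CD}: card=7500; try (D,hash)→2700, (C,hash)→2700, (D,merge)→2850, (C,merge)→2850, (D,nl_idx)→8850, (C,nl_idx)→8850 …(+2); best=2700 via (D,hash)
  {BD}: card=600; try (B,hash)→500, (D,nl_idx)→780, (D,merge)→1490, (B,merge)→1620, (D,hash)→2440, (D,nl)→3020 …(+1); best=500 via (B,hash)
  {AC}: card=150; try (C,nl_idx)→600, (A,hash)→900, (C,merge)→1750, (A,merge)→1850, (C,hash)→2500, (C,nl)→7550 …(+1); best=600 via (C,nl_idx)
  {AB}: card=200; try (B,hash)→300, (A,merge)→490, (B,merge)→520, (A,hash)→640, (A,nl)→1020, (B,nl)→1050; best=300 via (B,hash)
  {BC}: card=750; try (B,hash)→500, (C,nl_idx)→930, (C,merge)→1490, (B,merge)→1620, (C,hash)→2440, (C,nl)→3020 …(+1); best=500 via (B,hash)
  {ACD}: card=3750; try (D,hash)→3150, (D,merge)→3300, (D,nl_idx)→5550, (C,hash)→7050, (A,hash)→10800, (D,nl)→23100 …(+5); best=3150 via (D,hash)
  {ABD}: card=3000; try (A,hash)→1700, (D,hash)→2900, (D,merge)→3450, (B,hash)→4850, (D,nl_idx)→4900, (A,merge)→7450 …(+4); best=1700 via (A,hash)
  {BCD}: card=7500; try (C,hash)→3500, (D,hash)→3650, (C,merge)→8450, (D,merge)→10100, (B,hash)→10400, (C,nl_idx)→12800 …(+5); best=3500 via (C,hash)
  {ABC}: card=150; try (B,hash)→950, (A,hash)→1850, (C,nl_idx)→2050, (B,merge)→2070, (C,hash)→2900, (C,merge)→3450 …(+4); best=950 via (B,hash)
  {ABCD}: card=750; try (D,nl_idx)→2900, (D,hash)→3500, (D,merge)→3650, (C,hash)→7100, (B,hash)→7100, (A,hash)→11600 …(+8); best=2900 via (D,nl_idx)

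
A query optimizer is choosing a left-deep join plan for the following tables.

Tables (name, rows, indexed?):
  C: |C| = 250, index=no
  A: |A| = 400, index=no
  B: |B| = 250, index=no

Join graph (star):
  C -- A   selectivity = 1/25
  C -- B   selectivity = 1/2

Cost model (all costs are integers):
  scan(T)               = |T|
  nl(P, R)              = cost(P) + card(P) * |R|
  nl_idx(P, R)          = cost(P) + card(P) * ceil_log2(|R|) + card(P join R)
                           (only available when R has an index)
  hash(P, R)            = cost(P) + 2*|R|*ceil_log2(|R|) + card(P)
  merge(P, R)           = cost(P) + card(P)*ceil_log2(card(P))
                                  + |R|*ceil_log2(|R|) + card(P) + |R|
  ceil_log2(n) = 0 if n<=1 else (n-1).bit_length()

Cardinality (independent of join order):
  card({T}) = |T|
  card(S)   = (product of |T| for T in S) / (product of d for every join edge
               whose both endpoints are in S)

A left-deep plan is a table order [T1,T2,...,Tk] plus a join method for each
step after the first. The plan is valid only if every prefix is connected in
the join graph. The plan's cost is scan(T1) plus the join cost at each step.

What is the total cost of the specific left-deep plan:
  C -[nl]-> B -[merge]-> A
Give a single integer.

566750

step 1: scan C: cost=250, card=250
step 2: join B via nl
    card(P join B) = 250*250/(2) = 31250
    cost = 250 + 250*250 = 62750
step 3: join A via merge
    card(P join A) = 31250*400/(25) = 500000
    cost = 62750 + 31250*15 + 400*9 + 31250 + 400 = 566750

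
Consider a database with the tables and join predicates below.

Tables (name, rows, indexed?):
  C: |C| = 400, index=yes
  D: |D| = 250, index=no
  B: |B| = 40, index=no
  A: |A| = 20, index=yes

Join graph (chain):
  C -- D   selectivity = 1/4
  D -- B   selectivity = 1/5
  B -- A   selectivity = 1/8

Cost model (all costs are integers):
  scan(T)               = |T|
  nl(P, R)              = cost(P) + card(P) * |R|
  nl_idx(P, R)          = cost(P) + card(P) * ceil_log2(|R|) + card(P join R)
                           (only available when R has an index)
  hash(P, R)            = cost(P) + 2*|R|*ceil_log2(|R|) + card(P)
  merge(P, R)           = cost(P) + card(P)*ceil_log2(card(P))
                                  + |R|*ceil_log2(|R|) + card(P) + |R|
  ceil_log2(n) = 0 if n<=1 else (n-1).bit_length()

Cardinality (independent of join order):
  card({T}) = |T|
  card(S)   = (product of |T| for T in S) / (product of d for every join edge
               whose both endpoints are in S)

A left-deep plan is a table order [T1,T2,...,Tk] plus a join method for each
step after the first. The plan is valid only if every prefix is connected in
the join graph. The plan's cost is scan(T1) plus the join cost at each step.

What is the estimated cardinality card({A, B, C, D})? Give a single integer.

Tables in S: A(20), B(40), C(400), D(250)
Edges inside S: C-D(d=4), D-B(d=5), B-A(d=8)
numerator = 20 * 40 * 400 * 250 = 80000000
denominator = 4 * 5 * 8 = 160
card(S) = 80000000 / 160 = 500000

500000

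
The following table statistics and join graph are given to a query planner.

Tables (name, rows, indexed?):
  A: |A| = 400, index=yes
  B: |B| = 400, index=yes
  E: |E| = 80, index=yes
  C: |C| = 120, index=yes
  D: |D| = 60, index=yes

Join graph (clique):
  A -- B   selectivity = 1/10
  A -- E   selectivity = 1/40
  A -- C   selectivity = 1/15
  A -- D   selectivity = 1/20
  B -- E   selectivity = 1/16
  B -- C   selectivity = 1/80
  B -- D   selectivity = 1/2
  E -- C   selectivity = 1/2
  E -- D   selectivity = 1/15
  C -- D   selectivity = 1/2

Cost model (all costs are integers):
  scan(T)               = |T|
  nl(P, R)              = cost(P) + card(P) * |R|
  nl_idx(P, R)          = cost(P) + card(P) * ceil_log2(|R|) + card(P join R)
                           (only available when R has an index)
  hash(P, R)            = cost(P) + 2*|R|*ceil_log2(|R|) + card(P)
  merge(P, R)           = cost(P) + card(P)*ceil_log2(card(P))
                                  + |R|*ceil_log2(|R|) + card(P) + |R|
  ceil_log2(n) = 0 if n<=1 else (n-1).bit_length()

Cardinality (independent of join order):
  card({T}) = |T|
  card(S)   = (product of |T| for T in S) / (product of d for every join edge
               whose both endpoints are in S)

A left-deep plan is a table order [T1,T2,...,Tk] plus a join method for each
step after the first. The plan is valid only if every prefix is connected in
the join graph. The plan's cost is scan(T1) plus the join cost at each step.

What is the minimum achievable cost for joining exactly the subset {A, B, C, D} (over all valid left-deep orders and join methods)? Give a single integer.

11120

Selinger DP over subsets of {A,B,C,D}:
  {A}: scan cost=400, card=400
  {B}: scan cost=400, card=400
  {C}: scan cost=120, card=120
  {D}: scan cost=60, card=60
  {AB}: card=16000; try (B,hash)→8000, (A,hash)→8000, (B,merge)→8400, (A,merge)→8400, (B,nl_idx)→20000, (A,nl_idx)→20000 …(+2); best=8000 via (B,hash)
  {AC}: card=3200; try (C,hash)→2480, (A,nl_idx)→4400, (A,merge)→5080, (C,merge)→5360, (C,nl_idx)→6400, (A,hash)→7440 …(+2); best=2480 via (C,hash)
  {AD}: card=1200; try (D,hash)→1520, (A,nl_idx)→1800, (D,nl_idx)→4000, (A,merge)→4480, (D,merge)→4820, (A,hash)→7320 …(+2); best=1520 via (D,hash)
  {BC}: card=600; try (B,nl_idx)→1800, (C,hash)→2480, (C,nl_idx)→3800, (B,merge)→5080, (C,merge)→5360, (B,hash)→7440 …(+2); best=1800 via (B,nl_idx)
  {BD}: card=12000; try (D,hash)→1520, (B,merge)→4480, (D,merge)→4820, (B,hash)→7320, (B,nl_idx)→12600, (D,nl_idx)→14800 …(+2); best=1520 via (D,hash)
  {CD}: card=3600; try (D,hash)→960, (C,merge)→1440, (D,merge)→1500, (C,hash)→1800, (C,nl_idx)→4080, (D,nl_idx)→4440 …(+2); best=960 via (D,hash)
  {ABC}: card=1600; try (A,nl_idx)→8800, (A,hash)→9600, (A,merge)→12400, (B,hash)→12880, (C,hash)→25680, (B,nl_idx)→32880 …(+6); best=8800 via (A,nl_idx)
  {ABD}: card=24000; try (B,hash)→9920, (B,merge)→19920, (A,hash)→20720, (D,hash)→24720, (B,nl_idx)→36320, (D,nl_idx)→128000 …(+6); best=9920 via (B,hash)
  {ACD}: card=4800; try (C,hash)→4400, (D,hash)→6400, (A,hash)→11760, (C,nl_idx)→14720, (C,merge)→16880, (D,nl_idx)→26480 …(+6); best=4400 via (C,hash)
  {BCD}: card=9000; try (D,hash)→3120, (D,merge)→8820, (B,hash)→11760, (D,nl_idx)→14400, (C,hash)→15200, (D,nl)→37800 …(+6); best=3120 via (D,hash)
  {ABCD}: card=1200; try (D,hash)→11120, (B,hash)→16400, (A,hash)→19320, (D,nl_idx)→19600, (D,merge)→28420, (C,hash)→35600 …(+10); best=11120 via (D,hash)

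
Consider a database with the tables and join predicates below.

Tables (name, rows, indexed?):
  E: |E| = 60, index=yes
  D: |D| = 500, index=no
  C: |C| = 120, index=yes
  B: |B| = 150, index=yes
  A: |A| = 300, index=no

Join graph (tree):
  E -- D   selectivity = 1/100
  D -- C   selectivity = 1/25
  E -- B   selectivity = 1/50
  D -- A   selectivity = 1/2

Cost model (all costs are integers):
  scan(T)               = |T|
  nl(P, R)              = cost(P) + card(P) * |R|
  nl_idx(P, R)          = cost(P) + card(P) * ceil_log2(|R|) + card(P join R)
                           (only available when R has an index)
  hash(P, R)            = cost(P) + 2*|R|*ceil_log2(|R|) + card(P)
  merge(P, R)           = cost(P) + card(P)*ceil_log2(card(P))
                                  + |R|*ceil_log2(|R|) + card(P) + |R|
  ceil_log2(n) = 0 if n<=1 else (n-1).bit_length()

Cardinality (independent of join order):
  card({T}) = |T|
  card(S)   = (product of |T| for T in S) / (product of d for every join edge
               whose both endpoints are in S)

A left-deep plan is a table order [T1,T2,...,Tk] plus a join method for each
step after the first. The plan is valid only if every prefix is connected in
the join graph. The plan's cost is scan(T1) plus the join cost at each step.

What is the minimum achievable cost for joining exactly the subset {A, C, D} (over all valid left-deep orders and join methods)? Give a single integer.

Selinger DP over subsets of {A,C,D}:
  {D}: scan cost=500, card=500
  {C}: scan cost=120, card=120
  {A}: scan cost=300, card=300
  {CD}: card=2400; try (C,hash)→2680, (D,merge)→6080, (C,nl_idx)→6400, (C,merge)→6460, (D,hash)→9240, (D,nl)→60120 …(+1); best=2680 via (C,hash)
  {AD}: card=75000; try (A,hash)→6400, (D,merge)→8300, (A,merge)→8500, (D,hash)→9600, (D,nl)→150300, (A,nl)→150500; best=6400 via (A,hash)
  {ACD}: card=360000; try (A,hash)→10480, (A,merge)→36880, (C,hash)→83080, (A,nl)→722680, (C,nl_idx)→891400, (C,merge)→1357360 …(+1); best=10480 via (A,hash)

10480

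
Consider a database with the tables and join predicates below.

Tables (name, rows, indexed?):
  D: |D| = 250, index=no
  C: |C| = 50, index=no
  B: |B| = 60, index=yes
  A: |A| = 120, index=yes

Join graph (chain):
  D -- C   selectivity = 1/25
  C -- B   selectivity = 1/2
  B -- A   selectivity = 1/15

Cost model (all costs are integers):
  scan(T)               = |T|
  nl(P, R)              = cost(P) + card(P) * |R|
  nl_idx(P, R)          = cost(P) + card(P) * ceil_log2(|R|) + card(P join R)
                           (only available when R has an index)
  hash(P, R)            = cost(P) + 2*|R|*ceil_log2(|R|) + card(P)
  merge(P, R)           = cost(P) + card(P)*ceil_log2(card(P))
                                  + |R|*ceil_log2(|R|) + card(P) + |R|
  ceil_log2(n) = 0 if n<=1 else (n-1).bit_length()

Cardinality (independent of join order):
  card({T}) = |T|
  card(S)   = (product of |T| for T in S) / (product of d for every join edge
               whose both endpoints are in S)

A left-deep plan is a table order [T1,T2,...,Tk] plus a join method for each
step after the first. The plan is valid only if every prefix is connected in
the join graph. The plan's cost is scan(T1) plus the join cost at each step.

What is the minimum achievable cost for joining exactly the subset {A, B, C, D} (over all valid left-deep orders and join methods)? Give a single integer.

Selinger DP over subsets of {A,B,C,D}:
  {D}: scan cost=250, card=250
  {C}: scan cost=50, card=50
  {B}: scan cost=60, card=60
  {A}: scan cost=120, card=120
  {CD}: card=500; try (C,hash)→1100, (D,merge)→2650, (C,merge)→2850, (D,hash)→4100, (D,nl)→12550, (C,nl)→12750; best=1100 via (C,hash)
  {BC}: card=1500; try (C,hash)→720, (B,hash)→820, (B,merge)→820, (C,merge)→830, (B,nl_idx)→1850, (B,nl)→3050 …(+1); best=720 via (C,hash)
  {AB}: card=480; try (B,hash)→960, (A,nl_idx)→960, (B,nl_idx)→1320, (A,merge)→1440, (B,merge)→1500, (A,hash)→1800 …(+2); best=960 via (B,hash)
  {BCD}: card=15000; try (B,hash)→2320, (D,hash)→6220, (B,merge)→6520, (B,nl_idx)→19100, (D,merge)→20970, (B,nl)→31100 …(+1); best=2320 via (B,hash)
  {ABC}: card=12000; try (C,hash)→2040, (A,hash)→3900, (C,merge)→6110, (A,merge)→19680, (A,nl_idx)→23220, (C,nl)→24960 …(+1); best=2040 via (C,hash)
  {ABCD}: card=120000; try (D,hash)→18040, (A,hash)→19000, (D,merge)→184290, (A,nl_idx)→227320, (A,merge)→228280, (A,nl)→1802320 …(+1); best=18040 via (D,hash)

18040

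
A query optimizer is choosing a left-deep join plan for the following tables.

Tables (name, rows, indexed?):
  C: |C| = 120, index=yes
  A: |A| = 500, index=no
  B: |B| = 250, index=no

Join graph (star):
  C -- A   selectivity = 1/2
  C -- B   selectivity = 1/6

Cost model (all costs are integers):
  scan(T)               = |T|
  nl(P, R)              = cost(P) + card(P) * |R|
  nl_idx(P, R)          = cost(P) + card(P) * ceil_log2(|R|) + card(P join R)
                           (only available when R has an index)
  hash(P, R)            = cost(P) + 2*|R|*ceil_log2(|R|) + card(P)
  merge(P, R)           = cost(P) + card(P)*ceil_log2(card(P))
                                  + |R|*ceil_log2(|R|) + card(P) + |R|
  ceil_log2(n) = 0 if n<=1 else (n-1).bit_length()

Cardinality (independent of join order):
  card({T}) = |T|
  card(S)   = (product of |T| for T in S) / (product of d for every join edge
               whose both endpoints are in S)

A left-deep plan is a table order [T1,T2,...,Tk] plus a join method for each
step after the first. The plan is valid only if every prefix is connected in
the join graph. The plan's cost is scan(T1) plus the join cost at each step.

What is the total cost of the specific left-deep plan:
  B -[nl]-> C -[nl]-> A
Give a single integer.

step 1: scan B: cost=250, card=250
step 2: join C via nl
    card(P join C) = 250*120/(6) = 5000
    cost = 250 + 250*120 = 30250
step 3: join A via nl
    card(P join A) = 5000*500/(2) = 1250000
    cost = 30250 + 5000*500 = 2530250

2530250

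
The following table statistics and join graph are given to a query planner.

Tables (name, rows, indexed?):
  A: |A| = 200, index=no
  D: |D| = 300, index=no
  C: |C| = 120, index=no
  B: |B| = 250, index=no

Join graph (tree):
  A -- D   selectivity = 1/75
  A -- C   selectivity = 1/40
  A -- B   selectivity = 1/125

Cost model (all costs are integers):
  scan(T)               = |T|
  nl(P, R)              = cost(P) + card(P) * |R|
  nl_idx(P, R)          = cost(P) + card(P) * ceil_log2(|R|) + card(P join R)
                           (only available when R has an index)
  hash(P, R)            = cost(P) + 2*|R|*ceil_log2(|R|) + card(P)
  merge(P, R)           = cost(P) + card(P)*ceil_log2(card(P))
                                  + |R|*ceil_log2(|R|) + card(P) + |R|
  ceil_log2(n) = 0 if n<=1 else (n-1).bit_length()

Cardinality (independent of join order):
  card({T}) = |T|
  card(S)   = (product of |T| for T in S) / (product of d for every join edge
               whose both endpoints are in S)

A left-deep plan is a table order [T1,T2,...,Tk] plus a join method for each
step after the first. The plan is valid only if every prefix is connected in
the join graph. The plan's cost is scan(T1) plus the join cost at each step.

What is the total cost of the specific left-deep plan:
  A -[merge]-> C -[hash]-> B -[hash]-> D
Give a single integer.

14160

step 1: scan A: cost=200, card=200
step 2: join C via merge
    card(P join C) = 200*120/(40) = 600
    cost = 200 + 200*8 + 120*7 + 200 + 120 = 2960
step 3: join B via hash
    card(P join B) = 600*250/(125) = 1200
    cost = 2960 + 2*250*8 + 600 = 7560
step 4: join D via hash
    card(P join D) = 1200*300/(75) = 4800
    cost = 7560 + 2*300*9 + 1200 = 14160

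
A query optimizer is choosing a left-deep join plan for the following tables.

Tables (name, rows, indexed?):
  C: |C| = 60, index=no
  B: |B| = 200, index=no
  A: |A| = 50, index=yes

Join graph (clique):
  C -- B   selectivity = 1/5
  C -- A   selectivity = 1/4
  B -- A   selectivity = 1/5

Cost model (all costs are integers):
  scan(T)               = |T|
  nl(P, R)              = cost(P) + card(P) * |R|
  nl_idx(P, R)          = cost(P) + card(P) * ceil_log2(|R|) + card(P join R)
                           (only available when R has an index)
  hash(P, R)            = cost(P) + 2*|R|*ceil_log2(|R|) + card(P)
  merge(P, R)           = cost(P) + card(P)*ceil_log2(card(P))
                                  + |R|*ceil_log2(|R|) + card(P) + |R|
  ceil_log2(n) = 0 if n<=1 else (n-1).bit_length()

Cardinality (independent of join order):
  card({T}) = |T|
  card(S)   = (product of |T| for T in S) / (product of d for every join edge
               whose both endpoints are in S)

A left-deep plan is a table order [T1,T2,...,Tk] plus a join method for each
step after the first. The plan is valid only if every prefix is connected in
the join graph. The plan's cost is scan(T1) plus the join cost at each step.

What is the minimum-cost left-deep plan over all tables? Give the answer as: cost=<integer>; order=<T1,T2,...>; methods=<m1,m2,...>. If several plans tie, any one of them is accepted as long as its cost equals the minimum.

Selinger DP (subsets sized 1..n):
  {C}: scan cost=60, card=60
  {B}: scan cost=200, card=200
  {A}: scan cost=50, card=50
  {BC}: card=2400; try (C,hash)→1120, (B,merge)→2280, (C,merge)→2420, (B,hash)→3320, (B,nl)→12060, (C,nl)→12200; best=1120 via (C,hash)
  {AC}: card=750; try (A,hash)→720, (C,hash)→820, (C,merge)→820, (A,merge)→830, (A,nl_idx)→1170, (C,nl)→3050 …(+1); best=720 via (A,hash)
  {AB}: card=2000; try (A,hash)→1000, (B,merge)→2200, (A,merge)→2350, (B,hash)→3300, (A,nl_idx)→3400, (B,nl)→10050 …(+1); best=1000 via (A,hash)
  {ABC}: card=6000; try (C,hash)→3720, (A,hash)→4120, (B,hash)→4670, (B,merge)→10770, (A,nl_idx)→21520, (C,merge)→25420 …(+4); best=3720 via (C,hash)

cost=3720; order=B,A,C; methods=hash,hash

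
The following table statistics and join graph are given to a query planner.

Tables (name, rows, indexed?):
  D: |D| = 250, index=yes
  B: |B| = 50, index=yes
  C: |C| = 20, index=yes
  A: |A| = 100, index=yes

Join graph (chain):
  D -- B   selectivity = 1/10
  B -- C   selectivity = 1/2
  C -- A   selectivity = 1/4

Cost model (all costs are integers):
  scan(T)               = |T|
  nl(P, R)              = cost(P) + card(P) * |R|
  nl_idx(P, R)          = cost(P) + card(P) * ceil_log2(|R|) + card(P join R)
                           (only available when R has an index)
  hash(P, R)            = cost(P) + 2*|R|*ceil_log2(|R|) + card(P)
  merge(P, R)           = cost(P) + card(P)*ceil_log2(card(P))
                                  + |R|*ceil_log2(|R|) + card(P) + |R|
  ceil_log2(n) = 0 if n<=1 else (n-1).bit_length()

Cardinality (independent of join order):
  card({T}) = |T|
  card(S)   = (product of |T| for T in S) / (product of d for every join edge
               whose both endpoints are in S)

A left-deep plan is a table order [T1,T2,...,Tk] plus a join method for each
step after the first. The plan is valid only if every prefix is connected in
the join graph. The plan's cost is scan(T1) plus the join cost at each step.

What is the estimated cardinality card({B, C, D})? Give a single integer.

Tables in S: B(50), C(20), D(250)
Edges inside S: D-B(d=10), B-C(d=2)
numerator = 50 * 20 * 250 = 250000
denominator = 10 * 2 = 20
card(S) = 250000 / 20 = 12500

12500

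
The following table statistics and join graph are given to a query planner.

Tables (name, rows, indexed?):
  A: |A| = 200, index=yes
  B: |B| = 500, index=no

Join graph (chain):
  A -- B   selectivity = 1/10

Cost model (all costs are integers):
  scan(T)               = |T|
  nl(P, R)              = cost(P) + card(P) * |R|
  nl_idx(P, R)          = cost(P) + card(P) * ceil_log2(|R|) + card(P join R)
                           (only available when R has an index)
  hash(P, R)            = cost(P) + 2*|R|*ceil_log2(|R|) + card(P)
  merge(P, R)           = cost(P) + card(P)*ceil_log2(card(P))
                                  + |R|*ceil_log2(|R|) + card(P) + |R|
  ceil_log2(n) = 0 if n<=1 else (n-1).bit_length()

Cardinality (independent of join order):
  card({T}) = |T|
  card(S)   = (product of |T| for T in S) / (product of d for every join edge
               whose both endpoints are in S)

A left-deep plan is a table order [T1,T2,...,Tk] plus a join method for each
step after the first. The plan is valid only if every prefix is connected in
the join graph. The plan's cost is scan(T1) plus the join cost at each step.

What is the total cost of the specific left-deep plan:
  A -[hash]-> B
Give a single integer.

9400

step 1: scan A: cost=200, card=200
step 2: join B via hash
    card(P join B) = 200*500/(10) = 10000
    cost = 200 + 2*500*9 + 200 = 9400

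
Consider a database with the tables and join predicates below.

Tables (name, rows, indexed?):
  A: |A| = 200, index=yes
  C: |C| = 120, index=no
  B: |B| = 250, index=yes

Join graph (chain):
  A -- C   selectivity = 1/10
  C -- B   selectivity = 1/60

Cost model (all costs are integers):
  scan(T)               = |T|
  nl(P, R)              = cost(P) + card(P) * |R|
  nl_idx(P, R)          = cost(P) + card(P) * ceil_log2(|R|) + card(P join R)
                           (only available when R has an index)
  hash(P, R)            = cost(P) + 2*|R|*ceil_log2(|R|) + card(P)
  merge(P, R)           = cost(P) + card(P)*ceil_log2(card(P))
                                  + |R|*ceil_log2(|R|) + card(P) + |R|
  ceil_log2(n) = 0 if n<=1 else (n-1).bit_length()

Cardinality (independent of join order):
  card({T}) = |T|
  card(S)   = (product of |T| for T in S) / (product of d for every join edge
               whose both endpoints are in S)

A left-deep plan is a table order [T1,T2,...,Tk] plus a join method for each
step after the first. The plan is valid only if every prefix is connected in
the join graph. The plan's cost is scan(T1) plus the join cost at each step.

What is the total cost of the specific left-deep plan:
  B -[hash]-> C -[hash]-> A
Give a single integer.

5880

step 1: scan B: cost=250, card=250
step 2: join C via hash
    card(P join C) = 250*120/(60) = 500
    cost = 250 + 2*120*7 + 250 = 2180
step 3: join A via hash
    card(P join A) = 500*200/(10) = 10000
    cost = 2180 + 2*200*8 + 500 = 5880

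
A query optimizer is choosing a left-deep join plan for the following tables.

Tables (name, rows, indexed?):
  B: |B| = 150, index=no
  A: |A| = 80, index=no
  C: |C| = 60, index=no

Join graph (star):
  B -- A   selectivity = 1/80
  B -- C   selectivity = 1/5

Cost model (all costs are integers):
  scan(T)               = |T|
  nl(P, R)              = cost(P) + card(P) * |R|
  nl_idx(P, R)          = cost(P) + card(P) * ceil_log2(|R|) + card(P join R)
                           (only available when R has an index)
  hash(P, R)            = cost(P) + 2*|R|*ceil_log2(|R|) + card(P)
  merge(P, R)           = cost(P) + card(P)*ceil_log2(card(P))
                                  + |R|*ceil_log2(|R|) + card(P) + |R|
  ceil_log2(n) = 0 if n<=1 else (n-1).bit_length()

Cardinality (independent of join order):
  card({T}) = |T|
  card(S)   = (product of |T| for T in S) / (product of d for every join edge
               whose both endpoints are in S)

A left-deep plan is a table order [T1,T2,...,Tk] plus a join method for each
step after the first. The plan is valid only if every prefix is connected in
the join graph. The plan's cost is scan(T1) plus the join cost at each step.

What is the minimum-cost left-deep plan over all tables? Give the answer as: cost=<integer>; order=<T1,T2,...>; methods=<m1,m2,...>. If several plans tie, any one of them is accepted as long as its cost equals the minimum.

Selinger DP (subsets sized 1..n):
  {B}: scan cost=150, card=150
  {A}: scan cost=80, card=80
  {C}: scan cost=60, card=60
  {AB}: card=150; try (A,hash)→1420, (B,merge)→2070, (A,merge)→2140, (B,hash)→2560, (B,nl)→12080, (A,nl)→12150; best=1420 via (A,hash)
  {BC}: card=1800; try (C,hash)→1020, (B,merge)→1830, (C,merge)→1920, (B,hash)→2520, (B,nl)→9060, (C,nl)→9150; best=1020 via (C,hash)
  {ABC}: card=1800; try (C,hash)→2290, (C,merge)→3190, (A,hash)→3940, (C,nl)→10420, (A,merge)→23260, (A,nl)→145020; best=2290 via (C,hash)

cost=2290; order=B,A,C; methods=hash,hash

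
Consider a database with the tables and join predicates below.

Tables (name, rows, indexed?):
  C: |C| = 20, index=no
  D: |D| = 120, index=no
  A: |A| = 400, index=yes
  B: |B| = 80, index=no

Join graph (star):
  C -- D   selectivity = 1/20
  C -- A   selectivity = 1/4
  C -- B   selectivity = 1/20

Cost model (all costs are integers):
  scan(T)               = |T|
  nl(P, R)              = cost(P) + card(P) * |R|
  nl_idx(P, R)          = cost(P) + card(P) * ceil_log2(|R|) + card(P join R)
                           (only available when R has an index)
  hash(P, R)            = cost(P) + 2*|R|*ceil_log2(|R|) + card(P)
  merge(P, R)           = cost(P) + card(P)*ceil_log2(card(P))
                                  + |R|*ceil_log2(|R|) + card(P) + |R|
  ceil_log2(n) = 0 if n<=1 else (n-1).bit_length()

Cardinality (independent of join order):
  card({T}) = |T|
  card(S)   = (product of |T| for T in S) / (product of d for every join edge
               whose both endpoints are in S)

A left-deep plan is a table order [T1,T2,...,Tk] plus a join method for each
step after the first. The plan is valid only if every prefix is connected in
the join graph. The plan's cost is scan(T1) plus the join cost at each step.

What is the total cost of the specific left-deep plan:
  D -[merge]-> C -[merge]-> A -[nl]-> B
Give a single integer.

966160

step 1: scan D: cost=120, card=120
step 2: join C via merge
    card(P join C) = 120*20/(20) = 120
    cost = 120 + 120*7 + 20*5 + 120 + 20 = 1200
step 3: join A via merge
    card(P join A) = 120*400/(4) = 12000
    cost = 1200 + 120*7 + 400*9 + 120 + 400 = 6160
step 4: join B via nl
    card(P join B) = 12000*80/(20) = 48000
    cost = 6160 + 12000*80 = 966160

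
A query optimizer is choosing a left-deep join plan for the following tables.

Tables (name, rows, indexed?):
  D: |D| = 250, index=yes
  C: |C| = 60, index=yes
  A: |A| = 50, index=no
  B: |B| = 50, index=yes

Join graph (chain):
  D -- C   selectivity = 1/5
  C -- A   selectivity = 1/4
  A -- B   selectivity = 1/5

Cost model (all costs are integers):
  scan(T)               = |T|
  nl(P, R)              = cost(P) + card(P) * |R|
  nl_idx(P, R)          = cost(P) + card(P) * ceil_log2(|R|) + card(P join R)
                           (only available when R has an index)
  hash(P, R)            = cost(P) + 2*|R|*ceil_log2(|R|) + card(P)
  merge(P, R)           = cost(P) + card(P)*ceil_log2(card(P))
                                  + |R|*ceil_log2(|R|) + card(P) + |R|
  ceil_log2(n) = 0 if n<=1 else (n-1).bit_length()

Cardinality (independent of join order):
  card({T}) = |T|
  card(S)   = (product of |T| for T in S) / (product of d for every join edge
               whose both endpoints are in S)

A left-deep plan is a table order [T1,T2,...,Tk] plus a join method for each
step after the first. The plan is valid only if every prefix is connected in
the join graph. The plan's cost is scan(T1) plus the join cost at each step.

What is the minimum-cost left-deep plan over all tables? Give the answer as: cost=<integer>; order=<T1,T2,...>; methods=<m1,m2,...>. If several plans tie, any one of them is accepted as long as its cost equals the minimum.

Selinger DP (subsets sized 1..n):
  {D}: scan cost=250, card=250
  {C}: scan cost=60, card=60
  {A}: scan cost=50, card=50
  {B}: scan cost=50, card=50
  {CD}: card=3000; try (C,hash)→1220, (D,merge)→2730, (C,merge)→2920, (D,nl_idx)→3540, (D,hash)→4120, (C,nl_idx)→4750 …(+2); best=1220 via (C,hash)
  {AC}: card=750; try (A,hash)→720, (C,hash)→820, (C,merge)→820, (A,merge)→830, (C,nl_idx)→1100, (C,nl)→3050 …(+1); best=720 via (A,hash)
  {AB}: card=500; try (B,hash)→700, (A,hash)→700, (B,merge)→750, (A,merge)→750, (B,nl_idx)→850, (B,nl)→2550 …(+1); best=700 via (B,hash)
  {ACD}: card=37500; try (A,hash)→4820, (D,hash)→5470, (D,merge)→11220, (A,merge)→40570, (D,nl_idx)→44220, (A,nl)→151220 …(+1); best=4820 via (A,hash)
  {ABC}: card=7500; try (C,hash)→1920, (B,hash)→2070, (C,merge)→6120, (B,merge)→9320, (C,nl_idx)→11200, (B,nl_idx)→12720 …(+2); best=1920 via (C,hash)
  {ABCD}: card=375000; try (D,hash)→13420, (B,hash)→42920, (D,merge)→109170, (D,nl_idx)→436920, (B,nl_idx)→604820, (B,merge)→642670 …(+2); best=13420 via (D,hash)

cost=13420; order=A,B,C,D; methods=hash,hash,hash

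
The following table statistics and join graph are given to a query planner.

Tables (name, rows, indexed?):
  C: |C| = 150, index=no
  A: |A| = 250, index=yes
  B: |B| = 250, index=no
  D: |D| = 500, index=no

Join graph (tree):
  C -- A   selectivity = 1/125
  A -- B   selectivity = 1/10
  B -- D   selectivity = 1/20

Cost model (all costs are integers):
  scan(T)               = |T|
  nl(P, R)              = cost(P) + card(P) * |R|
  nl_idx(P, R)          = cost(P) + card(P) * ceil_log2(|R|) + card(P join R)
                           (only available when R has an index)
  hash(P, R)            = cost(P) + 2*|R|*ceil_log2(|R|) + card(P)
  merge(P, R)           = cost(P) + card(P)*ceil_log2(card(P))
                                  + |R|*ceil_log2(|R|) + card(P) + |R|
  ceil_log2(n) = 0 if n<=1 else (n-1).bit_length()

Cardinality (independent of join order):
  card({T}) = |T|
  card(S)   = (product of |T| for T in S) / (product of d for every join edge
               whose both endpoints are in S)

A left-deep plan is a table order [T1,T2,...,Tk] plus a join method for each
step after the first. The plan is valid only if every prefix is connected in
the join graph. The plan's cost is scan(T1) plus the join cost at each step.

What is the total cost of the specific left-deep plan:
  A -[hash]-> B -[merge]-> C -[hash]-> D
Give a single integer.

step 1: scan A: cost=250, card=250
step 2: join B via hash
    card(P join B) = 250*250/(10) = 6250
    cost = 250 + 2*250*8 + 250 = 4500
step 3: join C via merge
    card(P join C) = 6250*150/(125) = 7500
    cost = 4500 + 6250*13 + 150*8 + 6250 + 150 = 93350
step 4: join D via hash
    card(P join D) = 7500*500/(20) = 187500
    cost = 93350 + 2*500*9 + 7500 = 109850

109850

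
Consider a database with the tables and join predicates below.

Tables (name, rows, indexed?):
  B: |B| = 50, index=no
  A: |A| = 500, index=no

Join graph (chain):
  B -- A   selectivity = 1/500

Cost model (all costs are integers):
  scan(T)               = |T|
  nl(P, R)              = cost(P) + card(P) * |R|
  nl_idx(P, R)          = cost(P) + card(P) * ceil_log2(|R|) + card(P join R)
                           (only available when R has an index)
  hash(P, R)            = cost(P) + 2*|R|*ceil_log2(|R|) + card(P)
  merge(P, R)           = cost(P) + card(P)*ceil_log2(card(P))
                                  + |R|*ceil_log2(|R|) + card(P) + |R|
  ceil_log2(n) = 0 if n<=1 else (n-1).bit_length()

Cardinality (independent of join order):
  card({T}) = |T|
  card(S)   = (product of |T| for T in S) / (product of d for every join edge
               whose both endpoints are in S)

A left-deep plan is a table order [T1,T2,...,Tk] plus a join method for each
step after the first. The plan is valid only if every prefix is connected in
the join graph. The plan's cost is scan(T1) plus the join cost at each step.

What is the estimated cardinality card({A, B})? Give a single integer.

Tables in S: A(500), B(50)
Edges inside S: B-A(d=500)
numerator = 500 * 50 = 25000
denominator = 500 = 500
card(S) = 25000 / 500 = 50

50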